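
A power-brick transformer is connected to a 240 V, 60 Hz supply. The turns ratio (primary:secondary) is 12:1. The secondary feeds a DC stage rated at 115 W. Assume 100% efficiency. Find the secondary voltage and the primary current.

V_s = V_p × N_s/N_p = 240 × 1/12 = 20.000 V.
I_s = P/V_s = 115/20.000 = 5.7500 A.
I_p = I_s × N_s/N_p = 5.7500 × 1/12 = 0.479 A.

V_s ≈ 20.0 V, I_p ≈ 0.479 A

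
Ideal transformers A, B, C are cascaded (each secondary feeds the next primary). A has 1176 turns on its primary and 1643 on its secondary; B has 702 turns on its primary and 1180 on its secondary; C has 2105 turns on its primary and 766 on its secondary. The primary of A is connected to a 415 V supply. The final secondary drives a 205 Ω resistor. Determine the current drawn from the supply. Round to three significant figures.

Secondary of A: V = 415.00 × 1643/1176 = 579.80 V.
Secondary of B: V = 579.80 × 1180/702 = 974.59 V.
Secondary of C: V = 974.59 × 766/2105 = 354.65 V.
I_load = 354.65/205 = 1.7300 A, so P_out = 354.65 × 1.7300 = 613.54 W.
All ideal ⇒ P_in = P_out, so I_supply = 613.54/415 = 1.48 A.

I_supply ≈ 1.48 A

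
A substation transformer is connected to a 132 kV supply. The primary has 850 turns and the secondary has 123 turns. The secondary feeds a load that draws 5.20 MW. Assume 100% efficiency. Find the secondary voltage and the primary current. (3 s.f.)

V_s = V_p × N_s/N_p = 132000 × 123/850 = 19101 V.
I_s = P/V_s = 5.20×10^6/19101 = 272.23 A.
I_p = I_s × N_s/N_p = 272.23 × 123/850 = 39.4 A.

V_s ≈ 19100 V, I_p ≈ 39.4 A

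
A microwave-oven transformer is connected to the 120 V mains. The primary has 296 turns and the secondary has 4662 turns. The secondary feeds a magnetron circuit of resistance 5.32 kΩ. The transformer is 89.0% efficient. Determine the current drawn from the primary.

I_p ≈ 6.29 A

V_s = 120 × 4662/296 = 1890.0 V.
I_s = V_s/R = 1890.0/5320 = 0.35526 A.
P_out = V_s I_s = 1890.0 × 0.35526 = 671.45 W.
P_in = P_out/η = 671.45/0.890 = 754.44 W.
I_p = P_in/V_p = 754.44/120 = 6.29 A.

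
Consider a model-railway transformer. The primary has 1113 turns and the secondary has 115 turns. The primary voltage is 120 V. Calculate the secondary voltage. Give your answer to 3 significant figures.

V_s ≈ 12.4 V

V_s/V_p = N_s/N_p, so V_s = 120 × 115/1113 = 12.4 V.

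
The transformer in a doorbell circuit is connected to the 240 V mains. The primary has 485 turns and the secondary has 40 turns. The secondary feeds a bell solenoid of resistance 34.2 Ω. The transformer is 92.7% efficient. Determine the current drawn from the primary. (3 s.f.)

V_s = 240 × 40/485 = 19.794 V.
I_s = V_s/R = 19.794/34.2 = 0.57877 A.
P_out = V_s I_s = 19.794 × 0.57877 = 11.456 W.
P_in = P_out/η = 11.456/0.927 = 12.358 W.
I_p = P_in/V_p = 12.358/240 = 0.0515 A.

I_p ≈ 0.0515 A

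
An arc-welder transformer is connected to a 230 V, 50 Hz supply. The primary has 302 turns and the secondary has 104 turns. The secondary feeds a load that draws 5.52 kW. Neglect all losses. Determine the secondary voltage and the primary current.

V_s ≈ 79.2 V, I_p ≈ 24.0 A

V_s = V_p × N_s/N_p = 230 × 104/302 = 79.205 V.
I_s = P/V_s = 5520/79.205 = 69.692 A.
I_p = I_s × N_s/N_p = 69.692 × 104/302 = 24.0 A.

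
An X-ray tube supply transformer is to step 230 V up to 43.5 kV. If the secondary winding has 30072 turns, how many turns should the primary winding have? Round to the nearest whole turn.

N_p/N_s = V_p/V_s, so N_p = 30072 × 230/43500 = 159.0 ≈ 159 turns.

N_p = 159 turns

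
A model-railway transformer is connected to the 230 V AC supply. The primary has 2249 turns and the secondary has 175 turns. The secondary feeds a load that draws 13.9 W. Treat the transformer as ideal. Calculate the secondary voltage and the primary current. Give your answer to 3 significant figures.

V_s = V_p × N_s/N_p = 230 × 175/2249 = 17.897 V.
I_s = P/V_s = 13.9/17.897 = 0.77667 A.
I_p = I_s × N_s/N_p = 0.77667 × 175/2249 = 0.0604 A.

V_s ≈ 17.9 V, I_p ≈ 0.0604 A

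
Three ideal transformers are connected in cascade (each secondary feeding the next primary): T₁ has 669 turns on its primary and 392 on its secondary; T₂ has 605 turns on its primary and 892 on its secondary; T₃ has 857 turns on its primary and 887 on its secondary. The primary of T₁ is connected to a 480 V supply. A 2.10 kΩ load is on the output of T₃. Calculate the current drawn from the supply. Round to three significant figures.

Secondary of T₁: V = 480.00 × 392/669 = 281.26 V.
Secondary of T₂: V = 281.26 × 892/605 = 414.68 V.
Secondary of T₃: V = 414.68 × 887/857 = 429.19 V.
I_load = 429.19/2100 = 0.20438 A, so P_out = 429.19 × 0.20438 = 87.718 W.
All ideal ⇒ P_in = P_out, so I_supply = 87.718/480 = 0.183 A.

I_supply ≈ 0.183 A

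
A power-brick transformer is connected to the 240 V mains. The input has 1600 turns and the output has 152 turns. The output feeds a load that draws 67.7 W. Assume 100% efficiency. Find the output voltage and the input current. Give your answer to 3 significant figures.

V_out = V_in × N_out/N_in = 240 × 152/1600 = 22.800 V.
I_out = P/V_out = 67.7/22.800 = 2.9693 A.
I_in = I_out × N_out/N_in = 2.9693 × 152/1600 = 0.282 A.

V_out ≈ 22.8 V, I_in ≈ 0.282 A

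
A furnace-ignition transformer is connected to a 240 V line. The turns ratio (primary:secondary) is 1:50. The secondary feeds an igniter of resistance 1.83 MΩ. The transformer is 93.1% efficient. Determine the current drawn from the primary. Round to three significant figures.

V_s = 240 × 50/1 = 12000 V.
I_s = V_s/R = 12000/(1.83×10^6) = 0.0065574 A.
P_out = V_s I_s = 12000 × 0.0065574 = 78.689 W.
P_in = P_out/η = 78.689/0.931 = 84.520 W.
I_p = P_in/V_p = 84.520/240 = 0.352 A.

I_p ≈ 0.352 A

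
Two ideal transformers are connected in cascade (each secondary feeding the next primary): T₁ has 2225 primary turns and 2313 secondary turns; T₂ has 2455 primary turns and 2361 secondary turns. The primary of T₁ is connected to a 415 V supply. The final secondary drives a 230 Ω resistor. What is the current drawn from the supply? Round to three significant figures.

I_supply ≈ 1.80 A

After T₁: V = 415.00 × 2313/2225 = 431.41 V.
After T₂: V = 431.41 × 2361/2455 = 414.90 V.
I_load = 414.90/230 = 1.8039 A, so P_out = 414.90 × 1.8039 = 748.43 W.
All ideal ⇒ P_in = P_out, so I_supply = 748.43/415 = 1.80 A.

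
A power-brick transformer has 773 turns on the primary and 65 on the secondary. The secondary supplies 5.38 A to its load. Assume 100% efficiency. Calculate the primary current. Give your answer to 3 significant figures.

I_p ≈ 0.452 A

For an ideal transformer I_p/I_s = N_s/N_p, so I_p = 5.38 × 65/773 = 0.452 A.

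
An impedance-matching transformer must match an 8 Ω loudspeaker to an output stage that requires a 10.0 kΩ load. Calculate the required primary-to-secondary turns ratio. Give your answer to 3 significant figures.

N_p/N_s ≈ 35.4

Z_p/Z_s = (N_p/N_s)², so N_p/N_s = √(10000/8) = √1250 = 35.4.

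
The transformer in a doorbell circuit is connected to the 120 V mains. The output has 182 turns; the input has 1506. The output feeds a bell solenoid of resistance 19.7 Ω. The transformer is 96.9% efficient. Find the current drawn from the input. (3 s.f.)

I_in ≈ 0.0918 A

V_out = 120 × 182/1506 = 14.502 V.
I_out = V_out/R = 14.502/19.7 = 0.73614 A.
P_out = V_out I_out = 14.502 × 0.73614 = 10.676 W.
P_in = P_out/η = 10.676/0.969 = 11.017 W.
I_in = P_in/V_in = 11.017/120 = 0.0918 A.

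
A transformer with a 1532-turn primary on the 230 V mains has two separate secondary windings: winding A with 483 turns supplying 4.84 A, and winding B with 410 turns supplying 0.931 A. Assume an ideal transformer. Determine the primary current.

I_p ≈ 1.78 A

V_A = 230 × 483/1532 = 72.513 V; V_B = 230 × 410/1532 = 61.554 V.
P_out = V_A I_A + V_B I_B = 72.513×4.84 + 61.554×0.931 = 350.96 + 57.306 = 408.27 W.
Ideal ⇒ P_in = P_out, so I_p = P_out/V_p = 408.27/230 = 1.78 A.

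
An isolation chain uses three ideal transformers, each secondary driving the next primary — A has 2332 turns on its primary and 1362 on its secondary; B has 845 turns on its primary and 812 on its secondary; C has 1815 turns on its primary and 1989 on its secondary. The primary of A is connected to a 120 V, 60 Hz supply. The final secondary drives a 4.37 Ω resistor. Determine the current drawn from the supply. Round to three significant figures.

I_supply ≈ 10.4 A

Secondary of A: V = 120.00 × 1362/2332 = 70.086 V.
Secondary of B: V = 70.086 × 812/845 = 67.349 V.
Secondary of C: V = 67.349 × 1989/1815 = 73.805 V.
I_load = 73.805/4.37 = 16.889 A, so P_out = 73.805 × 16.889 = 1246.5 W.
All ideal ⇒ P_in = P_out, so I_supply = 1246.5/120 = 10.4 A.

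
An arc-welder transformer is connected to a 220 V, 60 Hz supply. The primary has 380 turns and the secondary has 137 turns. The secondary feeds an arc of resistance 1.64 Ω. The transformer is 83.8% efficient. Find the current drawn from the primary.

V_s = 220 × 137/380 = 79.316 V.
I_s = V_s/R = 79.316/1.64 = 48.363 A.
P_out = V_s I_s = 79.316 × 48.363 = 3836.0 W.
P_in = P_out/η = 3836.0/0.838 = 4577.5 W.
I_p = P_in/V_p = 4577.5/220 = 20.8 A.

I_p ≈ 20.8 A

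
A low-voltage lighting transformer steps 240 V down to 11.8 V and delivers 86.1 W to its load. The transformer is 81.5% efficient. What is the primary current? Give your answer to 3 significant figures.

P_in = P_out/η = 86.1/0.815 = 105.64 W.
I_p = P_in/V_p = 105.64/240 = 0.440 A.

I_p ≈ 0.440 A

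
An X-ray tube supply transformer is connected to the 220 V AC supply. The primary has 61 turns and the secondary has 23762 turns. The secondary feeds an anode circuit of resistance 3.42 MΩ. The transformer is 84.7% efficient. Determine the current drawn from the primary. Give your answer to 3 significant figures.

V_s = 220 × 23762/61 = 85699 V.
I_s = V_s/R = 85699/(3.42×10^6) = 0.025058 A.
P_out = V_s I_s = 85699 × 0.025058 = 2147.5 W.
P_in = P_out/η = 2147.5/0.847 = 2535.4 W.
I_p = P_in/V_p = 2535.4/220 = 11.5 A.

I_p ≈ 11.5 A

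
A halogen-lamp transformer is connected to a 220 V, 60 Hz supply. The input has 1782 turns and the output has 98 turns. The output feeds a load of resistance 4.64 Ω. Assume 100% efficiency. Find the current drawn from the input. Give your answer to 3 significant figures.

V_out = V_in × N_out/N_in = 220 × 98/1782 = 12.099 V.
I_out = V_out/R = 12.099/4.64 = 2.6075 A.
For an ideal transformer I_in N_in = I_out N_out, so I_in = 2.6075 × 98/1782 = 0.143 A.

I_in ≈ 0.143 A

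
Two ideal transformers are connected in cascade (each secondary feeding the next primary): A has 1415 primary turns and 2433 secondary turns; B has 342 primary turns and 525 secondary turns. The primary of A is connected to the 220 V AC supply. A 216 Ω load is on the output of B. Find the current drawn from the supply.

I_supply ≈ 7.10 A

After A: V = 220.00 × 2433/1415 = 378.28 V.
After B: V = 378.28 × 525/342 = 580.69 V.
I_load = 580.69/216 = 2.6884 A, so P_out = 580.69 × 2.6884 = 1561.1 W.
All ideal ⇒ P_in = P_out, so I_supply = 1561.1/220 = 7.10 A.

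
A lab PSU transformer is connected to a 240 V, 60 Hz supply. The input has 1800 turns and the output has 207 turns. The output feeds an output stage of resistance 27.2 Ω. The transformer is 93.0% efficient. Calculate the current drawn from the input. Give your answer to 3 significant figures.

V_out = 240 × 207/1800 = 27.600 V.
I_out = V_out/R = 27.600/27.2 = 1.0147 A.
P_out = V_out I_out = 27.600 × 1.0147 = 28.006 W.
P_in = P_out/η = 28.006/0.930 = 30.114 W.
I_in = P_in/V_in = 30.114/240 = 0.125 A.

I_in ≈ 0.125 A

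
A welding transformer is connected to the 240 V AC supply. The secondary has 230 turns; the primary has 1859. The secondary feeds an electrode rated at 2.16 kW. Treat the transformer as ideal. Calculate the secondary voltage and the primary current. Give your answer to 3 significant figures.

V_s = V_p × N_s/N_p = 240 × 230/1859 = 29.693 V.
I_s = P/V_s = 2160/29.693 = 72.743 A.
I_p = I_s × N_s/N_p = 72.743 × 230/1859 = 9.00 A.

V_s ≈ 29.7 V, I_p ≈ 9.00 A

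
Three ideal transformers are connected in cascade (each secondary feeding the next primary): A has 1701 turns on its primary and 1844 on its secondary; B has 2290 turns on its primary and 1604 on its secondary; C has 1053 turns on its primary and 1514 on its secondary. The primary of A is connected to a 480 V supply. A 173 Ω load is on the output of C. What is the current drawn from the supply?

After A: V = 480.00 × 1844/1701 = 520.35 V.
After B: V = 520.35 × 1604/2290 = 364.47 V.
After C: V = 364.47 × 1514/1053 = 524.04 V.
I_load = 524.04/173 = 3.0291 A, so P_out = 524.04 × 3.0291 = 1587.4 W.
All ideal ⇒ P_in = P_out, so I_supply = 1587.4/480 = 3.31 A.

I_supply ≈ 3.31 A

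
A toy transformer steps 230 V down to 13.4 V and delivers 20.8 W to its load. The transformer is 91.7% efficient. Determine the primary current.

P_in = P_out/η = 20.8/0.917 = 22.683 W.
I_p = P_in/V_p = 22.683/230 = 0.0986 A.

I_p ≈ 0.0986 A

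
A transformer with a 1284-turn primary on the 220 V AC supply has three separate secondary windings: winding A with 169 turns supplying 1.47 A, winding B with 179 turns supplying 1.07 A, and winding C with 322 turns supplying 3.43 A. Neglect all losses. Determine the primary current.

V_A = 220 × 169/1284 = 28.956 V; V_B = 220 × 179/1284 = 30.670 V; V_C = 220 × 322/1284 = 55.171 V.
P_out = V_A I_A + V_B I_B + V_C I_C = 28.956×1.47 + 30.670×1.07 + 55.171×3.43 = 42.566 + 32.817 + 189.24 = 264.62 W.
Ideal ⇒ P_in = P_out, so I_p = P_out/V_p = 264.62/220 = 1.20 A.

I_p ≈ 1.20 A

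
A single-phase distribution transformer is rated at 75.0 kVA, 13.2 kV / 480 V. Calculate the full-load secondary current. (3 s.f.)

I_s = S/V_s = 75000/480 = 156 A.

I_s ≈ 156 A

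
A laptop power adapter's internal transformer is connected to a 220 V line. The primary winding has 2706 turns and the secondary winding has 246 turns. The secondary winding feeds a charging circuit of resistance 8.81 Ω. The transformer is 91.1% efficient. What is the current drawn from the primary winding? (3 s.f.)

V_s = 220 × 246/2706 = 20.000 V.
I_s = V_s/R = 20.000/8.81 = 2.2701 A.
P_out = V_s I_s = 20.000 × 2.2701 = 45.403 W.
P_in = P_out/η = 45.403/0.911 = 49.839 W.
I_p = P_in/V_p = 49.839/220 = 0.227 A.

I_p ≈ 0.227 A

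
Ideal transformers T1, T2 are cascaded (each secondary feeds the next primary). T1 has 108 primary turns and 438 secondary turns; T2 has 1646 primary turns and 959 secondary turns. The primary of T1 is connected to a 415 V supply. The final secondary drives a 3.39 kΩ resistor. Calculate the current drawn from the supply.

I_supply ≈ 0.683 A

Secondary of T1: V = 415.00 × 438/108 = 1683.1 V.
Secondary of T2: V = 1683.1 × 959/1646 = 980.59 V.
I_load = 980.59/3390 = 0.28926 A, so P_out = 980.59 × 0.28926 = 283.64 W.
All ideal ⇒ P_in = P_out, so I_supply = 283.64/415 = 0.683 A.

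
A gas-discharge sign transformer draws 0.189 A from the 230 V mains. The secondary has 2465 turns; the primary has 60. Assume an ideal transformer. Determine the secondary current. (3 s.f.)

I_s ≈ 0.00460 A

I_s/I_p = N_p/N_s, so I_s = 0.189 × 60/2465 = 0.00460 A.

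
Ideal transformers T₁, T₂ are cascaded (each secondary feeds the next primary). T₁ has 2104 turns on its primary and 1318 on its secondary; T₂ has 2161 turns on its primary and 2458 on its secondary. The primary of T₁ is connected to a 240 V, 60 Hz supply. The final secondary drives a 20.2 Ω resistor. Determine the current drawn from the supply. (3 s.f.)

I_supply ≈ 6.03 A

Secondary of T₁: V = 240.00 × 1318/2104 = 150.34 V.
Secondary of T₂: V = 150.34 × 2458/2161 = 171.00 V.
I_load = 171.00/20.2 = 8.4656 A, so P_out = 171.00 × 8.4656 = 1447.7 W.
All ideal ⇒ P_in = P_out, so I_supply = 1447.7/240 = 6.03 A.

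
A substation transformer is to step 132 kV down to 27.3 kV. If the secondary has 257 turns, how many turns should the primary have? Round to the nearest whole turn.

N_p/N_s = V_p/V_s, so N_p = 257 × 132000/27300 = 1242.6 ≈ 1243 turns.

N_p = 1243 turns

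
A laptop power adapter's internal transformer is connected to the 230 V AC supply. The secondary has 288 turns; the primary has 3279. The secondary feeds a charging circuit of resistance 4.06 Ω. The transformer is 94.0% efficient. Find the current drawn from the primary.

I_p ≈ 0.465 A

V_s = 230 × 288/3279 = 20.201 V.
I_s = V_s/R = 20.201/4.06 = 4.9757 A.
P_out = V_s I_s = 20.201 × 4.9757 = 100.52 W.
P_in = P_out/η = 100.52/0.940 = 106.93 W.
I_p = P_in/V_p = 106.93/230 = 0.465 A.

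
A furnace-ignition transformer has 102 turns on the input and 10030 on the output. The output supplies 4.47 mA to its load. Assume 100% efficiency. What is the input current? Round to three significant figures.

For an ideal transformer I_in/I_out = N_out/N_in, so I_in = 0.00447 × 10030/102 = 0.440 A.

I_in ≈ 0.440 A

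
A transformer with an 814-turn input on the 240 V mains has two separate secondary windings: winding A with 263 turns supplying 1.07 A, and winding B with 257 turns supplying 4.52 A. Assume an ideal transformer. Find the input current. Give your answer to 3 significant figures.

V_A = 240 × 263/814 = 77.543 V; V_B = 240 × 257/814 = 75.774 V.
P_out = V_A I_A + V_B I_B = 77.543×1.07 + 75.774×4.52 = 82.971 + 342.50 = 425.47 W.
Ideal ⇒ P_in = P_out, so I_in = P_out/V_in = 425.47/240 = 1.77 A.

I_in ≈ 1.77 A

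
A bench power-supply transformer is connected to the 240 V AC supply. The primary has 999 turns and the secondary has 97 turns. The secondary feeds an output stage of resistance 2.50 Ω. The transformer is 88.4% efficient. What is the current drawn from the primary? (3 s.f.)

I_p ≈ 1.02 A

V_s = 240 × 97/999 = 23.303 V.
I_s = V_s/R = 23.303/2.50 = 9.3213 A.
P_out = V_s I_s = 23.303 × 9.3213 = 217.22 W.
P_in = P_out/η = 217.22/0.884 = 245.72 W.
I_p = P_in/V_p = 245.72/240 = 1.02 A.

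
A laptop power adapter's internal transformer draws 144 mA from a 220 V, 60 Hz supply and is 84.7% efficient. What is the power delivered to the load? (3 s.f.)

P_out ≈ 26.8 W

P_in = V_p I_p = 220 × 0.144 = 31.680 W.
P_out = η P_in = 0.847 × 31.680 = 26.8 W.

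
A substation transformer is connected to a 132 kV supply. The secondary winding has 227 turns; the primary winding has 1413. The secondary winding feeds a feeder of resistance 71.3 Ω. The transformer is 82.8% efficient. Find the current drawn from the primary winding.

V_s = 132000 × 227/1413 = 21206 V.
I_s = V_s/R = 21206/71.3 = 297.42 A.
P_out = V_s I_s = 21206 × 297.42 = 6.3070×10^6 W.
P_in = P_out/η = 6.3070×10^6/0.828 = 7.6172×10^6 W.
I_p = P_in/V_p = 7.6172×10^6/132000 = 57.7 A.

I_p ≈ 57.7 A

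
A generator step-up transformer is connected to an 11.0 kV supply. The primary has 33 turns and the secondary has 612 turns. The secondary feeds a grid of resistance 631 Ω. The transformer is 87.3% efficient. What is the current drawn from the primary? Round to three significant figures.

V_s = 11000 × 612/33 = 204000 V.
I_s = V_s/R = 204000/631 = 323.30 A.
P_out = V_s I_s = 204000 × 323.30 = 6.5952×10^7 W.
P_in = P_out/η = 6.5952×10^7/0.873 = 7.5547×10^7 W.
I_p = P_in/V_p = 7.5547×10^7/11000 = 6870 A.

I_p ≈ 6870 A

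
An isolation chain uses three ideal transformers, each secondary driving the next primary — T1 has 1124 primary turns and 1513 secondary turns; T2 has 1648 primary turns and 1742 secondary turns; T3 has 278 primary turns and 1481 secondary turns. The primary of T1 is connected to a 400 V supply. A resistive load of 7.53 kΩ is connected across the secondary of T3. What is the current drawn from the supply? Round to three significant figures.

I_supply ≈ 3.05 A

Secondary of T1: V = 400.00 × 1513/1124 = 538.43 V.
Secondary of T2: V = 538.43 × 1742/1648 = 569.15 V.
Secondary of T3: V = 569.15 × 1481/278 = 3032.0 V.
I_load = 3032.0/7530 = 0.40266 A, so P_out = 3032.0 × 0.40266 = 1220.9 W.
All ideal ⇒ P_in = P_out, so I_supply = 1220.9/400 = 3.05 A.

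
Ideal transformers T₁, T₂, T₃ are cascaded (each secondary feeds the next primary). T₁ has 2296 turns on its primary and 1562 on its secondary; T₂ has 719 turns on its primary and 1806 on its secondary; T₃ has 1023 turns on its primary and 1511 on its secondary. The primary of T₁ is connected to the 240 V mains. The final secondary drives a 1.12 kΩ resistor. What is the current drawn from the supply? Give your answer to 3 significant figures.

After T₁: V = 240.00 × 1562/2296 = 163.28 V.
After T₂: V = 163.28 × 1806/719 = 410.12 V.
After T₃: V = 410.12 × 1511/1023 = 605.76 V.
I_load = 605.76/1120 = 0.54085 A, so P_out = 605.76 × 0.54085 = 327.63 W.
All ideal ⇒ P_in = P_out, so I_supply = 327.63/240 = 1.37 A.

I_supply ≈ 1.37 A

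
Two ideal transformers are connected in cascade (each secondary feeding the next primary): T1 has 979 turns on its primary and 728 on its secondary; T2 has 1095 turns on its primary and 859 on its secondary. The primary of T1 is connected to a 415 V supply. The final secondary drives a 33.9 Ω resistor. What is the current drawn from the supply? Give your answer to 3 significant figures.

After T1: V = 415.00 × 728/979 = 308.60 V.
After T2: V = 308.60 × 859/1095 = 242.09 V.
I_load = 242.09/33.9 = 7.1413 A, so P_out = 242.09 × 7.1413 = 1728.8 W.
All ideal ⇒ P_in = P_out, so I_supply = 1728.8/415 = 4.17 A.

I_supply ≈ 4.17 A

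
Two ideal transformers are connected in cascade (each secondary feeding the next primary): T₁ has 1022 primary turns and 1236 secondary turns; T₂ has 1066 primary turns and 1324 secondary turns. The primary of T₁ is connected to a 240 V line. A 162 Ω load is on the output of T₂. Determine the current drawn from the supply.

I_supply ≈ 3.34 A

Secondary of T₁: V = 240.00 × 1236/1022 = 290.25 V.
Secondary of T₂: V = 290.25 × 1324/1066 = 360.50 V.
I_load = 360.50/162 = 2.2253 A, so P_out = 360.50 × 2.2253 = 802.24 W.
All ideal ⇒ P_in = P_out, so I_supply = 802.24/240 = 3.34 A.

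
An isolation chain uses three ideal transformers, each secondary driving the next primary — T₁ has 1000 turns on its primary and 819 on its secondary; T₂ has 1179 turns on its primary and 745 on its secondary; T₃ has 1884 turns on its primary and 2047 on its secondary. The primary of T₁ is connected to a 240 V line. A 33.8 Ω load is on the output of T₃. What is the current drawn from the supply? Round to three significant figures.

I_supply ≈ 2.25 A

After T₁: V = 240.00 × 819/1000 = 196.56 V.
After T₂: V = 196.56 × 745/1179 = 124.20 V.
After T₃: V = 124.20 × 2047/1884 = 134.95 V.
I_load = 134.95/33.8 = 3.9926 A, so P_out = 134.95 × 3.9926 = 538.81 W.
All ideal ⇒ P_in = P_out, so I_supply = 538.81/240 = 2.25 A.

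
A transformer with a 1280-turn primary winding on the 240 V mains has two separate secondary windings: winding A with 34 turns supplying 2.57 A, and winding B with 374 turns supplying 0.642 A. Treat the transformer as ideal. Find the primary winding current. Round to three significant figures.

I_p ≈ 0.256 A

V_A = 240 × 34/1280 = 6.3750 V; V_B = 240 × 374/1280 = 70.125 V.
P_out = V_A I_A + V_B I_B = 6.3750×2.57 + 70.125×0.642 = 16.384 + 45.020 = 61.404 W.
Ideal ⇒ P_in = P_out, so I_p = P_out/V_p = 61.404/240 = 0.256 A.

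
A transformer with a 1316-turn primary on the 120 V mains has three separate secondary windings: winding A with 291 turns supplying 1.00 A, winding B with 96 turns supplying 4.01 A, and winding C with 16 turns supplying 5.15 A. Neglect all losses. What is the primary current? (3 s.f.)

I_p ≈ 0.576 A

V_A = 120 × 291/1316 = 26.535 V; V_B = 120 × 96/1316 = 8.7538 V; V_C = 120 × 16/1316 = 1.4590 V.
P_out = V_A I_A + V_B I_B + V_C I_C = 26.535×1.00 + 8.7538×4.01 + 1.4590×5.15 = 26.535 + 35.103 + 7.5137 = 69.151 W.
Ideal ⇒ P_in = P_out, so I_p = P_out/V_p = 69.151/120 = 0.576 A.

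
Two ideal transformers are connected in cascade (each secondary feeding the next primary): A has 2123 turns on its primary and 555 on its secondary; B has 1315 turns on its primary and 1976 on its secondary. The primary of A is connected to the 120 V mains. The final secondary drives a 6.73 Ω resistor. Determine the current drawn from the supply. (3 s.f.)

I_supply ≈ 2.75 A

Secondary of A: V = 120.00 × 555/2123 = 31.371 V.
Secondary of B: V = 31.371 × 1976/1315 = 47.140 V.
I_load = 47.140/6.73 = 7.0044 A, so P_out = 47.140 × 7.0044 = 330.18 W.
All ideal ⇒ P_in = P_out, so I_supply = 330.18/120 = 2.75 A.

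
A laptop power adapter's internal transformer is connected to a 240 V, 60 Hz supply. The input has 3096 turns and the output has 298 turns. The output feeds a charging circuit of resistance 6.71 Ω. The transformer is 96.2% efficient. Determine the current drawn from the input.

V_out = 240 × 298/3096 = 23.101 V.
I_out = V_out/R = 23.101/6.71 = 3.4427 A.
P_out = V_out I_out = 23.101 × 3.4427 = 79.530 W.
P_in = P_out/η = 79.530/0.962 = 82.671 W.
I_in = P_in/V_in = 82.671/240 = 0.344 A.

I_in ≈ 0.344 A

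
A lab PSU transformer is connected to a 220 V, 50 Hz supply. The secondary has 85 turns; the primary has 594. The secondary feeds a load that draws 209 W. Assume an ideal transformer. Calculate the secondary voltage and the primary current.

V_s = V_p × N_s/N_p = 220 × 85/594 = 31.481 V.
I_s = P/V_s = 209/31.481 = 6.6388 A.
I_p = I_s × N_s/N_p = 6.6388 × 85/594 = 0.950 A.

V_s ≈ 31.5 V, I_p ≈ 0.950 A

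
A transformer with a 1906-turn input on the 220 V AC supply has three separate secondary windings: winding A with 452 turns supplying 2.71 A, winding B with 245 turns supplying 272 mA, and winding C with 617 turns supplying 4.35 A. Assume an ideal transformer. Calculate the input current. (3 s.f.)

V_A = 220 × 452/1906 = 52.172 V; V_B = 220 × 245/1906 = 28.279 V; V_C = 220 × 617/1906 = 71.217 V.
P_out = V_A I_A + V_B I_B + V_C I_C = 52.172×2.71 + 28.279×0.272 + 71.217×4.35 = 141.39 + 7.6919 + 309.79 = 458.87 W.
Ideal ⇒ P_in = P_out, so I_in = P_out/V_in = 458.87/220 = 2.09 A.

I_in ≈ 2.09 A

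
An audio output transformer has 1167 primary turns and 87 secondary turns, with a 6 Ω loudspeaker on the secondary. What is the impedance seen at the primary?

Z_p = (N_p/N_s)² × Z_s = (1167/87)² × 6 = 1080 Ω.

Z_p ≈ 1080 Ω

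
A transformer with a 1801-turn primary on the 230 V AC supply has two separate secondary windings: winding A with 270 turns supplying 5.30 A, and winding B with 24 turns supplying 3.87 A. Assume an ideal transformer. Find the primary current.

V_A = 230 × 270/1801 = 34.481 V; V_B = 230 × 24/1801 = 3.0650 V.
P_out = V_A I_A + V_B I_B = 34.481×5.30 + 3.0650×3.87 = 182.75 + 11.861 = 194.61 W.
Ideal ⇒ P_in = P_out, so I_p = P_out/V_p = 194.61/230 = 0.846 A.

I_p ≈ 0.846 A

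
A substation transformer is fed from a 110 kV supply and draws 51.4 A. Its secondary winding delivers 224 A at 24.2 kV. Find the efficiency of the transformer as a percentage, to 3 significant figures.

η ≈ 95.9%

P_in = 110000 × 51.4 = 5.65400×10^6 W.
P_out = 24200 × 224 = 5.42080×10^6 W.
η = P_out/P_in = 5.42080×10^6/(5.65400×10^6) = 0.959.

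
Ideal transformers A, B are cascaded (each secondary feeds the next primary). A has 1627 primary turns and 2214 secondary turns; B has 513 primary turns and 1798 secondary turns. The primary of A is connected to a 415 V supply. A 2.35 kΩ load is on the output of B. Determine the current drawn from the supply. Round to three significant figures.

After A: V = 415.00 × 2214/1627 = 564.73 V.
After B: V = 564.73 × 1798/513 = 1979.3 V.
I_load = 1979.3/2350 = 0.84225 A, so P_out = 1979.3 × 0.84225 = 1667.1 W.
All ideal ⇒ P_in = P_out, so I_supply = 1667.1/415 = 4.02 A.

I_supply ≈ 4.02 A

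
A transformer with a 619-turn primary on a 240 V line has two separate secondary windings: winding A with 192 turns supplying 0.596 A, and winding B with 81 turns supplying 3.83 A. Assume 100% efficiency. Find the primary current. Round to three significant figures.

I_p ≈ 0.686 A

V_A = 240 × 192/619 = 74.443 V; V_B = 240 × 81/619 = 31.405 V.
P_out = V_A I_A + V_B I_B = 74.443×0.596 + 31.405×3.83 = 44.368 + 120.28 = 164.65 W.
Ideal ⇒ P_in = P_out, so I_p = P_out/V_p = 164.65/240 = 0.686 A.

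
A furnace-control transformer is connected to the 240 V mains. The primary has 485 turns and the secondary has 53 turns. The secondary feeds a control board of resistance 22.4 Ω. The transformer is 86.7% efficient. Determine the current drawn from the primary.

V_s = 240 × 53/485 = 26.227 V.
I_s = V_s/R = 26.227/22.4 = 1.1708 A.
P_out = V_s I_s = 26.227 × 1.1708 = 30.707 W.
P_in = P_out/η = 30.707/0.867 = 35.418 W.
I_p = P_in/V_p = 35.418/240 = 0.148 A.

I_p ≈ 0.148 A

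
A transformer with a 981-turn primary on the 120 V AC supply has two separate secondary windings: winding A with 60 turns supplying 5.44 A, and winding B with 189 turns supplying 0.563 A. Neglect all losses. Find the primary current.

V_A = 120 × 60/981 = 7.3394 V; V_B = 120 × 189/981 = 23.119 V.
P_out = V_A I_A + V_B I_B = 7.3394×5.44 + 23.119×0.563 = 39.927 + 13.016 = 52.943 W.
Ideal ⇒ P_in = P_out, so I_p = P_out/V_p = 52.943/120 = 0.441 A.

I_p ≈ 0.441 A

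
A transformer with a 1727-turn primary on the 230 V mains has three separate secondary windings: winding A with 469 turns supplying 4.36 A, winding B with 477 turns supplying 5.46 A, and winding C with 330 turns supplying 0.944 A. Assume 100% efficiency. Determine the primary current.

V_A = 230 × 469/1727 = 62.461 V; V_B = 230 × 477/1727 = 63.526 V; V_C = 230 × 330/1727 = 43.949 V.
P_out = V_A I_A + V_B I_B + V_C I_C = 62.461×4.36 + 63.526×5.46 + 43.949×0.944 = 272.33 + 346.85 + 41.488 = 660.67 W.
Ideal ⇒ P_in = P_out, so I_p = P_out/V_p = 660.67/230 = 2.87 A.

I_p ≈ 2.87 A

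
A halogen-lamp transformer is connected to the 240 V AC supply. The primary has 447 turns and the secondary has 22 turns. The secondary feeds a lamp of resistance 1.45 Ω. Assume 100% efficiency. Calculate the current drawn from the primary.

V_s = V_p × N_s/N_p = 240 × 22/447 = 11.812 V.
I_s = V_s/R = 11.812/1.45 = 8.1463 A.
For an ideal transformer I_p N_p = I_s N_s, so I_p = 8.1463 × 22/447 = 0.401 A.

I_p ≈ 0.401 A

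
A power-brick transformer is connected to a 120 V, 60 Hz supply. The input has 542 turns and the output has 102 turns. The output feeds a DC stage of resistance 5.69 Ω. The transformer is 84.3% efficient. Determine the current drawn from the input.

I_in ≈ 0.886 A

V_out = 120 × 102/542 = 22.583 V.
I_out = V_out/R = 22.583/5.69 = 3.9689 A.
P_out = V_out I_out = 22.583 × 3.9689 = 89.630 W.
P_in = P_out/η = 89.630/0.843 = 106.32 W.
I_in = P_in/V_in = 106.32/120 = 0.886 A.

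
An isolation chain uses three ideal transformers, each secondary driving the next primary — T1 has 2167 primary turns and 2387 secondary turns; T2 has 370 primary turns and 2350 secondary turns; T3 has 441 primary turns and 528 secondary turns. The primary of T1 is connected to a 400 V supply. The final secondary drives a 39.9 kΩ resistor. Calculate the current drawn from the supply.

I_supply ≈ 0.703 A

Secondary of T1: V = 400.00 × 2387/2167 = 440.61 V.
Secondary of T2: V = 440.61 × 2350/370 = 2798.5 V.
Secondary of T3: V = 2798.5 × 528/441 = 3350.5 V.
I_load = 3350.5/39900 = 0.083973 A, so P_out = 3350.5 × 0.083973 = 281.36 W.
All ideal ⇒ P_in = P_out, so I_supply = 281.36/400 = 0.703 A.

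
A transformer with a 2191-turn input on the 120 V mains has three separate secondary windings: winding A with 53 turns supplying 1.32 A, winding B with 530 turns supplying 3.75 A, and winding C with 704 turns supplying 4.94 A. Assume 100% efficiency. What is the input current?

I_in ≈ 2.53 A

V_A = 120 × 53/2191 = 2.9028 V; V_B = 120 × 530/2191 = 29.028 V; V_C = 120 × 704/2191 = 38.558 V.
P_out = V_A I_A + V_B I_B + V_C I_C = 2.9028×1.32 + 29.028×3.75 + 38.558×4.94 = 3.8317 + 108.85 + 190.48 = 303.16 W.
Ideal ⇒ P_in = P_out, so I_in = P_out/V_in = 303.16/120 = 2.53 A.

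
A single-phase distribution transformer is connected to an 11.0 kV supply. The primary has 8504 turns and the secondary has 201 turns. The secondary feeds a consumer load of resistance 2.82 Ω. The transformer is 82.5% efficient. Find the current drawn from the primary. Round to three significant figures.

I_p ≈ 2.64 A

V_s = 11000 × 201/8504 = 260.00 V.
I_s = V_s/R = 260.00/2.82 = 92.197 A.
P_out = V_s I_s = 260.00 × 92.197 = 23971 W.
P_in = P_out/η = 23971/0.825 = 29055 W.
I_p = P_in/V_p = 29055/11000 = 2.64 A.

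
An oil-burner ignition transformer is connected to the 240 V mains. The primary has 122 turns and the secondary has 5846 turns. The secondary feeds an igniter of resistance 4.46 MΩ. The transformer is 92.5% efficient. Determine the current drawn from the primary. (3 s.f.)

I_p ≈ 0.134 A

V_s = 240 × 5846/122 = 11500 V.
I_s = V_s/R = 11500/(4.46×10^6) = 0.0025785 A.
P_out = V_s I_s = 11500 × 0.0025785 = 29.654 W.
P_in = P_out/η = 29.654/0.925 = 32.059 W.
I_p = P_in/V_p = 32.059/240 = 0.134 A.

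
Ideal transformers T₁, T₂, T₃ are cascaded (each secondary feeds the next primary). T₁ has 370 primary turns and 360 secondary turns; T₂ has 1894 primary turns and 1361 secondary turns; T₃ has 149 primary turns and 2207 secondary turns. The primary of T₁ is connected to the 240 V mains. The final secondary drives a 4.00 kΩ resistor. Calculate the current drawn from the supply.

I_supply ≈ 6.43 A

Secondary of T₁: V = 240.00 × 360/370 = 233.51 V.
Secondary of T₂: V = 233.51 × 1361/1894 = 167.80 V.
Secondary of T₃: V = 167.80 × 2207/149 = 2485.5 V.
I_load = 2485.5/4000 = 0.62136 A, so P_out = 2485.5 × 0.62136 = 1544.4 W.
All ideal ⇒ P_in = P_out, so I_supply = 1544.4/240 = 6.43 A.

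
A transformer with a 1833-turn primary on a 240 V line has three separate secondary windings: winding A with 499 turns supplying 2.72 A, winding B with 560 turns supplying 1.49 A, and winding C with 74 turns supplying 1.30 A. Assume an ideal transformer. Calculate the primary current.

I_p ≈ 1.25 A

V_A = 240 × 499/1833 = 65.336 V; V_B = 240 × 560/1833 = 73.322 V; V_C = 240 × 74/1833 = 9.6890 V.
P_out = V_A I_A + V_B I_B + V_C I_C = 65.336×2.72 + 73.322×1.49 + 9.6890×1.30 = 177.71 + 109.25 + 12.596 = 299.56 W.
Ideal ⇒ P_in = P_out, so I_p = P_out/V_p = 299.56/240 = 1.25 A.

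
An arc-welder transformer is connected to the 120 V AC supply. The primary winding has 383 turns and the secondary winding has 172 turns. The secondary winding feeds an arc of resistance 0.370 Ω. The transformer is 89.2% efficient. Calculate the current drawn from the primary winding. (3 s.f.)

V_s = 120 × 172/383 = 53.890 V.
I_s = V_s/R = 53.890/0.370 = 145.65 A.
P_out = V_s I_s = 53.890 × 145.65 = 7849.1 W.
P_in = P_out/η = 7849.1/0.892 = 8799.4 W.
I_p = P_in/V_p = 8799.4/120 = 73.3 A.

I_p ≈ 73.3 A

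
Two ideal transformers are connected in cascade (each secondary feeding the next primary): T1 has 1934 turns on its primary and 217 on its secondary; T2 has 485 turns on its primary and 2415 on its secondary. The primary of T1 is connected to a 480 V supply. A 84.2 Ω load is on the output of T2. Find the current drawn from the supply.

After T1: V = 480.00 × 217/1934 = 53.857 V.
After T2: V = 53.857 × 2415/485 = 268.18 V.
I_load = 268.18/84.2 = 3.1850 A, so P_out = 268.18 × 3.1850 = 854.14 W.
All ideal ⇒ P_in = P_out, so I_supply = 854.14/480 = 1.78 A.

I_supply ≈ 1.78 A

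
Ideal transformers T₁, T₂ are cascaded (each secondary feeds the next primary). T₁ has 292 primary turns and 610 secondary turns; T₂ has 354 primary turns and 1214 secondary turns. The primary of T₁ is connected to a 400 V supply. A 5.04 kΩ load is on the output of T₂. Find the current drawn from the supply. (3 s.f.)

I_supply ≈ 4.07 A

After T₁: V = 400.00 × 610/292 = 835.62 V.
After T₂: V = 835.62 × 1214/354 = 2865.6 V.
I_load = 2865.6/5040 = 0.56858 A, so P_out = 2865.6 × 0.56858 = 1629.3 W.
All ideal ⇒ P_in = P_out, so I_supply = 1629.3/400 = 4.07 A.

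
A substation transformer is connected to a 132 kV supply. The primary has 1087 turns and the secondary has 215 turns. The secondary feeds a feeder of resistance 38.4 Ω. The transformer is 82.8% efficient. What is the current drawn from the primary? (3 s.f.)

V_s = 132000 × 215/1087 = 26109 V.
I_s = V_s/R = 26109/38.4 = 679.91 A.
P_out = V_s I_s = 26109 × 679.91 = 1.7751×10^7 W.
P_in = P_out/η = 1.7751×10^7/0.828 = 2.1439×10^7 W.
I_p = P_in/V_p = 2.1439×10^7/132000 = 162 A.

I_p ≈ 162 A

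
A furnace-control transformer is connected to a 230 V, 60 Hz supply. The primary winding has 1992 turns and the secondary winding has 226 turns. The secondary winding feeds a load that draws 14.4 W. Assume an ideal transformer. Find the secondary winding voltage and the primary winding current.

V_s ≈ 26.1 V, I_p ≈ 0.0626 A

V_s = V_p × N_s/N_p = 230 × 226/1992 = 26.094 V.
I_s = P/V_s = 14.4/26.094 = 0.55184 A.
I_p = I_s × N_s/N_p = 0.55184 × 226/1992 = 0.0626 A.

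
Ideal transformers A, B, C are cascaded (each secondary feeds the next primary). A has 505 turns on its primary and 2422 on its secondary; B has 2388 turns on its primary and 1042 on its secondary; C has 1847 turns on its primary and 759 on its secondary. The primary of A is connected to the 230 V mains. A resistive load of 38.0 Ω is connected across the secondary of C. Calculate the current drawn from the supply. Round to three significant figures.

Secondary of A: V = 230.00 × 2422/505 = 1103.1 V.
Secondary of B: V = 1103.1 × 1042/2388 = 481.33 V.
Secondary of C: V = 481.33 × 759/1847 = 197.80 V.
I_load = 197.80/38.0 = 5.2052 A, so P_out = 197.80 × 5.2052 = 1029.6 W.
All ideal ⇒ P_in = P_out, so I_supply = 1029.6/230 = 4.48 A.

I_supply ≈ 4.48 A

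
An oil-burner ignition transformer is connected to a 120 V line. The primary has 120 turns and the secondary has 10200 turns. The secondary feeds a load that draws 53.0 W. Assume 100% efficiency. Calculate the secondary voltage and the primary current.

V_s = V_p × N_s/N_p = 120 × 10200/120 = 10200 V.
I_s = P/V_s = 53.0/10200 = 0.0051961 A.
I_p = I_s × N_s/N_p = 0.0051961 × 10200/120 = 0.442 A.

V_s ≈ 10200 V, I_p ≈ 0.442 A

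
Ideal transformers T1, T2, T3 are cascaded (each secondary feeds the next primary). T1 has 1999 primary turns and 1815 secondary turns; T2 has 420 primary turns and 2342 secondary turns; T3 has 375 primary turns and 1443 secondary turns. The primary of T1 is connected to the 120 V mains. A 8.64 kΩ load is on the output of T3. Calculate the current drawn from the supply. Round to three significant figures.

Secondary of T1: V = 120.00 × 1815/1999 = 108.95 V.
Secondary of T2: V = 108.95 × 2342/420 = 607.55 V.
Secondary of T3: V = 607.55 × 1443/375 = 2337.9 V.
I_load = 2337.9/8640 = 0.27059 A, so P_out = 2337.9 × 0.27059 = 632.59 W.
All ideal ⇒ P_in = P_out, so I_supply = 632.59/120 = 5.27 A.

I_supply ≈ 5.27 A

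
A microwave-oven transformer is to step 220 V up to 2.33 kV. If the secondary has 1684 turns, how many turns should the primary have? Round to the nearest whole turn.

N_p = 159 turns

N_p/N_s = V_p/V_s, so N_p = 1684 × 220/2330 = 159.0 ≈ 159 turns.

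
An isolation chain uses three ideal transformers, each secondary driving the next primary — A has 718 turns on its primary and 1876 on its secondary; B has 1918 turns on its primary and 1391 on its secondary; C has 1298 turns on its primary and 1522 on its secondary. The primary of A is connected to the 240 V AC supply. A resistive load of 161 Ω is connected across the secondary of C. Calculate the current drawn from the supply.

After A: V = 240.00 × 1876/718 = 627.08 V.
After B: V = 627.08 × 1391/1918 = 454.78 V.
After C: V = 454.78 × 1522/1298 = 533.26 V.
I_load = 533.26/161 = 3.3122 A, so P_out = 533.26 × 3.3122 = 1766.2 W.
All ideal ⇒ P_in = P_out, so I_supply = 1766.2/240 = 7.36 A.

I_supply ≈ 7.36 A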